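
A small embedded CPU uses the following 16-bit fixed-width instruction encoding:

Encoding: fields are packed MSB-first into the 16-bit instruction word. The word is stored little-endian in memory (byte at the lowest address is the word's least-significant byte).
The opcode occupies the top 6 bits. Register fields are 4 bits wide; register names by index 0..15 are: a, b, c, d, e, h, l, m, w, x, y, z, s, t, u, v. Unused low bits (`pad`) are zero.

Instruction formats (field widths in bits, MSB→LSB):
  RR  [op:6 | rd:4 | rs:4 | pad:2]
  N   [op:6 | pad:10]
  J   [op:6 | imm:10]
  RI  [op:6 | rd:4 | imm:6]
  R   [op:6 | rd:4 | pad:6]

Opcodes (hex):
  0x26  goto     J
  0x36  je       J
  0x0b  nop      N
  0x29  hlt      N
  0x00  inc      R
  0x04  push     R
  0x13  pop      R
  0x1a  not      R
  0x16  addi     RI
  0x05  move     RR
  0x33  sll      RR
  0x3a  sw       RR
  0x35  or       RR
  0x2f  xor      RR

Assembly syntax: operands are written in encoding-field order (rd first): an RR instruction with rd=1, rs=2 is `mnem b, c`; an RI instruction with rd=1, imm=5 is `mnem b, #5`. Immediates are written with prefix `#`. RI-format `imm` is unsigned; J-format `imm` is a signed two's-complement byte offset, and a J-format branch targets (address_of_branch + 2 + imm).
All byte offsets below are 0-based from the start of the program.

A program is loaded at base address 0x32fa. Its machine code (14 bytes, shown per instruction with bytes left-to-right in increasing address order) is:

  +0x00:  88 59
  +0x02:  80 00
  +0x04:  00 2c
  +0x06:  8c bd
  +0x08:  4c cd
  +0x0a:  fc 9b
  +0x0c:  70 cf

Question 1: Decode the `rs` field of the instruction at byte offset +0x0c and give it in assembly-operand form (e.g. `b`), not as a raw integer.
off 0x0c: read 70 cf as little → 0xcf70
  top 6b → 0x33 → sll [RR]
  rd@[9:6]=0xd ⇒ t
  rs@[5:2]=0xc ⇒ s

s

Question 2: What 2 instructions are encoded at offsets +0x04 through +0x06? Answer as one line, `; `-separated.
+0x04: 00 2c ⇒ word 0x2c00 (little)
  opcode bits[15:10]=0xb: nop/N
+0x06: 8c bd ⇒ word 0xbd8c (little)
  opcode bits[15:10]=0x2f: xor/RR
  rd@[9:6]=0x6 ⇒ l
  rs@[5:2]=0x3 ⇒ d

nop; xor l, d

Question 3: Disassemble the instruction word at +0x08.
sll h, d

off 0x08: read 4c cd as little → 0xcd4c
  top 6b → 0x33 → sll [RR]
  rd@[9:6]=0x5 ⇒ h
  rs@[5:2]=0x3 ⇒ d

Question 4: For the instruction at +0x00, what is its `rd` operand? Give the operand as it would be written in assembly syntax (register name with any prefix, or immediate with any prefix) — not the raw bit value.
[00] 88 59 → 0x5988
  opcode bits[15:10]=0x16: addi/RI
  rd@[9:6]=0x6 ⇒ l
  imm@[5:0]=0x8 ⇒ #8

l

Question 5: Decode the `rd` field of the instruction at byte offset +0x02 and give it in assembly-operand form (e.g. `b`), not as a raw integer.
c

@+02  little-endian(80 00) = 0x0080
  opcode bits[15:10]=0x0: inc/R
  rd: (w>>6)&0xf=0x2 → c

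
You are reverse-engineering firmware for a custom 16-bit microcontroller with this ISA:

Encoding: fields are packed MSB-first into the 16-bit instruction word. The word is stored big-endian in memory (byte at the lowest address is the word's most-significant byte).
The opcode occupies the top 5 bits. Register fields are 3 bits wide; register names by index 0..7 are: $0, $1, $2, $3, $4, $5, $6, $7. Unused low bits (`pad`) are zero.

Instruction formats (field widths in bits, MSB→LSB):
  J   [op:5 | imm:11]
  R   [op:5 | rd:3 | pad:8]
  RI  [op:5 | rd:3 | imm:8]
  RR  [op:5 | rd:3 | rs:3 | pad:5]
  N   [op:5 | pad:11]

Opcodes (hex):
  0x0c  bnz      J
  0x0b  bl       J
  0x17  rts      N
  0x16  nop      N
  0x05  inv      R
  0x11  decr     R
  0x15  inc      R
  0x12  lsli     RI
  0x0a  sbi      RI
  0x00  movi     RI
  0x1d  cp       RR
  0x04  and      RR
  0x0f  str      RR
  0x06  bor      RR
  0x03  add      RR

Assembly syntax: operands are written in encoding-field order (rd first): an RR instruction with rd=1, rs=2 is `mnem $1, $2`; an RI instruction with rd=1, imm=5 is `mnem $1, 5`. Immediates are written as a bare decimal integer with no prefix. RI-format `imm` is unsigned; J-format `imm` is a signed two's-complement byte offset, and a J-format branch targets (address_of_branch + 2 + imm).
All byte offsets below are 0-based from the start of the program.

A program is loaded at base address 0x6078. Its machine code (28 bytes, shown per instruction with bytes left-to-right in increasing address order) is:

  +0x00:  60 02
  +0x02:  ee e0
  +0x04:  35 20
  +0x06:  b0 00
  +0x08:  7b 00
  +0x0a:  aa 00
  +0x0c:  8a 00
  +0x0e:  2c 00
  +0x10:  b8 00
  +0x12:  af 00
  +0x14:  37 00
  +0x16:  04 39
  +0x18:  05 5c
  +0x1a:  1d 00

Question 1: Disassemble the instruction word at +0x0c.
decr $2

[0c] 8a 00 → 0x8a00
  op=0x8a00>>11=0x11 ⇒ decr (R)
  [10:8] rd=2 = $2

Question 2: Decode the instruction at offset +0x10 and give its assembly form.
rts

off 0x10: read b8 00 as big → 0xb800
  op=0xb800>>11=0x17 ⇒ rts (N)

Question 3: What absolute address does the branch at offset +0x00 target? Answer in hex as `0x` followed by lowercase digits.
0x607c

+0x00: 60 02 ⇒ word 0x6002 (big)
  top 5b → 0xc → bnz [J]
  [10:0] imm=2 = 2
  target = base 0x6078 + off 0x00 + 2 + imm 2 = 0x607c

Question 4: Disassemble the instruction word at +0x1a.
add $5, $0

[1a] 1d 00 → 0x1d00
  op=0x1d00>>11=0x3 ⇒ add (RR)
  rd: (w>>8)&0x7=0x5 → $5
  rs: (w>>5)&0x7=0x0 → $0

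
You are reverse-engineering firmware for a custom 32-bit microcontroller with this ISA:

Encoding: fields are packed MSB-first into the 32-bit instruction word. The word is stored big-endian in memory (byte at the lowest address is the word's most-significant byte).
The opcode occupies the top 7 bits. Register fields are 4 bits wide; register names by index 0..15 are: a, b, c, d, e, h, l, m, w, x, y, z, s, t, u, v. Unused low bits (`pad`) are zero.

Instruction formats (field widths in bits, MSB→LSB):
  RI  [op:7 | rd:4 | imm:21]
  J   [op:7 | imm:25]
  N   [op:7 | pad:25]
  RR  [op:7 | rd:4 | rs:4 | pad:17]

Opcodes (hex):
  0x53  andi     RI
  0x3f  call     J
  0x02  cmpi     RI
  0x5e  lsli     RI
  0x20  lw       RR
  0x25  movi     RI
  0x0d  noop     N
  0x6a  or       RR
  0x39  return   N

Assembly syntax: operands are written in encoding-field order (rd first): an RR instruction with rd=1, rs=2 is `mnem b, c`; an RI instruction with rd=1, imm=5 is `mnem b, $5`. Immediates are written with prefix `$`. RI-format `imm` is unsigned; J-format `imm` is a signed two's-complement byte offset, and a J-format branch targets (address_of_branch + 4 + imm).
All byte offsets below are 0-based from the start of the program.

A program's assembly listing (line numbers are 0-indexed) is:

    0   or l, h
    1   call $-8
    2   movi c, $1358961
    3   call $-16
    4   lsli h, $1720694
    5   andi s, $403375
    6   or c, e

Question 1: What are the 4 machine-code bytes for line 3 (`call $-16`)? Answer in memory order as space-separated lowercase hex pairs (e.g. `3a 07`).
7f ff ff f0

3. call fields op=0x3f:7|imm=-16:25 → word 7ffffff0h → 7f ff ff f0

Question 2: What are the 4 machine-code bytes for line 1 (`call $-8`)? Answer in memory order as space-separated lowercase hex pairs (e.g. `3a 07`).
7f ff ff f8

line 1 (call): pack op=0x3f:7|imm=-8:25 = 0x7ffffff8; big→ 7f ff ff f8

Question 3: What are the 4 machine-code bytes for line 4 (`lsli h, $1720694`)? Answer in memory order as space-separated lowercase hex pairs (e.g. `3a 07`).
bc ba 41 76

line 4 (lsli): pack op=0x5e:7|rd=5:4|imm=1720694:21 = 0xbcba4176; big→ bc ba 41 76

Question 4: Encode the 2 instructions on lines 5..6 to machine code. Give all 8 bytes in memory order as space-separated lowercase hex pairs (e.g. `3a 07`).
a7 86 27 af d4 48 00 00

5. andi fields op=0x53:7|rd=12:4|imm=403375:21 → word a78627afh → a7 86 27 af
6. or fields op=0x6a:7|rd=2:4|rs=4:4|pad=0:17 → word d4480000h → d4 48 00 00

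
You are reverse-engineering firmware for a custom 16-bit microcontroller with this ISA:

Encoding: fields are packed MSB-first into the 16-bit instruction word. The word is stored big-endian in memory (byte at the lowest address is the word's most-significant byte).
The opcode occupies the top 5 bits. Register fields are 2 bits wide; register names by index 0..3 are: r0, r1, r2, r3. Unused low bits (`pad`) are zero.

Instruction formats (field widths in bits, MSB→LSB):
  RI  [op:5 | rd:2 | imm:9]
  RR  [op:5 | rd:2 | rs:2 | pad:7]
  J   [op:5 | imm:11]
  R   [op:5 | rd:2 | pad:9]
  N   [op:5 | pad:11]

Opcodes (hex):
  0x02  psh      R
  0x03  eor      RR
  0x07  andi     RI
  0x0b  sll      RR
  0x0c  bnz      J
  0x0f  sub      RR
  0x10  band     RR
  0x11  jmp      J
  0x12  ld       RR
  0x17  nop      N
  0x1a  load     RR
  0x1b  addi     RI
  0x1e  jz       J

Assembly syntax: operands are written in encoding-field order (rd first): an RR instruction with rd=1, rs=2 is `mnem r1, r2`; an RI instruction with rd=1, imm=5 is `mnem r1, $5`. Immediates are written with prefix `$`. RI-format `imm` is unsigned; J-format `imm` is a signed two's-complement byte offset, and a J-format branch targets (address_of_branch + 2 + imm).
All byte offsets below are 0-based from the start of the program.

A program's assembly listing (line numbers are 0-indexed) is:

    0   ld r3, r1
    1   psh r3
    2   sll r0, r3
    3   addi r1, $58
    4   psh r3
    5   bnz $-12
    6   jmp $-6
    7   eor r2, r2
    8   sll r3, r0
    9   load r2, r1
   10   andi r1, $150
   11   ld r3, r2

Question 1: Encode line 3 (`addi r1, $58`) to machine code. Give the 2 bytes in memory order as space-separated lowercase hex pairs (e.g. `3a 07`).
L3: addi op=0x1b:5|rd=1:2|imm=58:9 ⇒ 0xda3a ⇒ big da 3a

da 3a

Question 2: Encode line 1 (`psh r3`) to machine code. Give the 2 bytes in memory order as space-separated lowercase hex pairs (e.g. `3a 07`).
L1: psh op=0x2:5|rd=3:2|pad=0:9 ⇒ 0x1600 ⇒ big 16 00

16 00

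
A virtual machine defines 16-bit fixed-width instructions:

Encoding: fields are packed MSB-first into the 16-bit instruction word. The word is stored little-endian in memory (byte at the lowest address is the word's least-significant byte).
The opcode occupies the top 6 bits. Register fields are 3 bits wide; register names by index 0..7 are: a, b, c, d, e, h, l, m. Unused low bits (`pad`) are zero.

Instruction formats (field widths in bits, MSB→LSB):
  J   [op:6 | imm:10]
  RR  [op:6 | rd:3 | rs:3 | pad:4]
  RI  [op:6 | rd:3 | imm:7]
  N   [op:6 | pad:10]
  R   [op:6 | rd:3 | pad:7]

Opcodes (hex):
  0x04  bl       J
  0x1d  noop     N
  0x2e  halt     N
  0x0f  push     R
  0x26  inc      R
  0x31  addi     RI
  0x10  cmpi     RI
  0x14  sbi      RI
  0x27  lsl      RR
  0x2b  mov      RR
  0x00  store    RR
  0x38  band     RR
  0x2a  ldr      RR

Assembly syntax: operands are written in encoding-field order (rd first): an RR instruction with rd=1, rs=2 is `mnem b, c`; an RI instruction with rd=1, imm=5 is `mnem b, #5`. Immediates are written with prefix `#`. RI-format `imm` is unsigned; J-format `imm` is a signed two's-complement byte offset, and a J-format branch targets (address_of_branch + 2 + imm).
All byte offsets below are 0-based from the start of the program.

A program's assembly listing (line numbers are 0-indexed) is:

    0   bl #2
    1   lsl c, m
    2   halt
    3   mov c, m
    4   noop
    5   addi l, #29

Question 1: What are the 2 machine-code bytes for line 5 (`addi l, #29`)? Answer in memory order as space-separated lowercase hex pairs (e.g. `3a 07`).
5. addi fields op=0x31:6|rd=6:3|imm=29:7 → word c71dh → 1d c7

1d c7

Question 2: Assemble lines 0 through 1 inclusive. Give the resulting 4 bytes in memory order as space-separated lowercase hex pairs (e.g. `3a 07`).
02 10 70 9d

L0: bl op=0x4:6|imm=2:10 ⇒ 0x1002 ⇒ little 02 10
L1: lsl op=0x27:6|rd=2:3|rs=7:3|pad=0:4 ⇒ 0x9d70 ⇒ little 70 9d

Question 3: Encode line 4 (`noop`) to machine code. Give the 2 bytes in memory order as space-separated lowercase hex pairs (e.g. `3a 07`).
00 74

L4: noop op=0x1d:6|pad=0:10 ⇒ 0x7400 ⇒ little 00 74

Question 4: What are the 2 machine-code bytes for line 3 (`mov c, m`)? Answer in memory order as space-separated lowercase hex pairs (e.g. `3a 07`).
3. mov fields op=0x2b:6|rd=2:3|rs=7:3|pad=0:4 → word ad70h → 70 ad

70 ad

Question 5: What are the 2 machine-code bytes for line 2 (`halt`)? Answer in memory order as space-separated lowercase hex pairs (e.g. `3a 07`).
00 b8

line 2 (halt): pack op=0x2e:6|pad=0:10 = 0xb800; little→ 00 b8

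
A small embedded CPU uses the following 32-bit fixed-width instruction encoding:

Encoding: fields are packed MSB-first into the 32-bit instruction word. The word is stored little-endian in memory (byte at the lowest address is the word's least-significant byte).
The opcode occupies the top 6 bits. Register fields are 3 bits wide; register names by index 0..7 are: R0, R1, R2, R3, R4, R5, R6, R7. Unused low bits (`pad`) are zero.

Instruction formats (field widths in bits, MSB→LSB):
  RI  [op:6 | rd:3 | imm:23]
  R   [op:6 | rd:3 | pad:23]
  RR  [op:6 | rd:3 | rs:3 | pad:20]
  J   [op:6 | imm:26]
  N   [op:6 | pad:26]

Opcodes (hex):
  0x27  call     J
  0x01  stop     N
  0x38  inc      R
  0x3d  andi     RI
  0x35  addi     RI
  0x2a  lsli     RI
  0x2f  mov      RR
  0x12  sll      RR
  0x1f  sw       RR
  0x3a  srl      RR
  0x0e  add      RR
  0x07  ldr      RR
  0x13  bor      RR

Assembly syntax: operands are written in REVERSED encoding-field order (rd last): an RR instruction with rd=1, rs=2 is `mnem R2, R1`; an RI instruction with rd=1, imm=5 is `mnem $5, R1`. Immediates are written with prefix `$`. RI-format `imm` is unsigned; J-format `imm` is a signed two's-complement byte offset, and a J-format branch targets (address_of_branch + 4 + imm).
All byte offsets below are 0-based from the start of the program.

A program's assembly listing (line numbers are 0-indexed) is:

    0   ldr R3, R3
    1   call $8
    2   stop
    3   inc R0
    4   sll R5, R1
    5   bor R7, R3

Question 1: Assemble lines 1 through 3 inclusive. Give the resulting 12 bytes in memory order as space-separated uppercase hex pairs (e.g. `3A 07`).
L1: call op=0x27:6|imm=8:26 ⇒ 0x9c000008 ⇒ little 08 00 00 9c
L2: stop op=0x1:6|pad=0:26 ⇒ 0x04000000 ⇒ little 00 00 00 04
L3: inc op=0x38:6|rd=0:3|pad=0:23 ⇒ 0xe0000000 ⇒ little 00 00 00 e0

08 00 00 9C 00 00 00 04 00 00 00 E0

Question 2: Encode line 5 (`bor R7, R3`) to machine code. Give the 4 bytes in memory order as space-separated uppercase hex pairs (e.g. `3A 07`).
L5: bor op=0x13:6|rd=3:3|rs=7:3|pad=0:20 ⇒ 0x4df00000 ⇒ little 00 00 f0 4d

00 00 F0 4D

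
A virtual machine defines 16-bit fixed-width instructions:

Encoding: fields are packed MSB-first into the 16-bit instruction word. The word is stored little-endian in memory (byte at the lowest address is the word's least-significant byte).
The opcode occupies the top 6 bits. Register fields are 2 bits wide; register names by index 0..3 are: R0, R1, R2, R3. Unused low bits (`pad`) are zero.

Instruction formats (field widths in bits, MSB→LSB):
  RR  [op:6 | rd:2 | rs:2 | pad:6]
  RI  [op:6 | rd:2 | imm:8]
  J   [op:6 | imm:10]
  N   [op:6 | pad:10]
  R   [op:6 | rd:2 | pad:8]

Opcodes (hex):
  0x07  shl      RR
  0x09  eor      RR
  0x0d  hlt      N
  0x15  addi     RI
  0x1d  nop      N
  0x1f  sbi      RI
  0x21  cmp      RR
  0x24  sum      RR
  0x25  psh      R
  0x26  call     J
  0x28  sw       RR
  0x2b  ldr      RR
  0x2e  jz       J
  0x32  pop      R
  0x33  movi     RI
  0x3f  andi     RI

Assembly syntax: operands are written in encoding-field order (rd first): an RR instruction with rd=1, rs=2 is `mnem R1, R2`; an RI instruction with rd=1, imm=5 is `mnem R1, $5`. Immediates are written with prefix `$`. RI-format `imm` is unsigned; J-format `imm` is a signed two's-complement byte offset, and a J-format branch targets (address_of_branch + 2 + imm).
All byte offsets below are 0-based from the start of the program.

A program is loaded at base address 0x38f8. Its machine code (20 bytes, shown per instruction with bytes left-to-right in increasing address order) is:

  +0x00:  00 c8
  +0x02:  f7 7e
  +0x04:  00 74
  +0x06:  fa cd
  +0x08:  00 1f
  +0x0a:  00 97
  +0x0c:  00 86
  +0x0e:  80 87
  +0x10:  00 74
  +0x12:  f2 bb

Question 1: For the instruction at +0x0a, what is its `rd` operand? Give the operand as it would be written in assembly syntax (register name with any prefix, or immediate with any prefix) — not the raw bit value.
off 0x0a: read 00 97 as little → 0x9700
  opcode bits[15:10]=0x25: psh/R
  [9:8] rd=3 = R3

R3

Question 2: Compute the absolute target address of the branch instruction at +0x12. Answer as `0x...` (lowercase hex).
0x38fe

[12] f2 bb → 0xbbf2
  op=0xbbf2>>10=0x2e ⇒ jz (J)
  [9:0] imm=1010 (s10→-14) = $-14
  target = base 0x38f8 + off 0x12 + 2 + imm -14 = 0x38fe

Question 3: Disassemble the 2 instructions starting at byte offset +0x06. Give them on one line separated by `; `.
+0x06: fa cd ⇒ word 0xcdfa (little)
  op=0xcdfa>>10=0x33 ⇒ movi (RI)
  rd: (w>>8)&0x3=0x1 → R1
  imm: (w>>0)&0xff=0xfa → $250
+0x08: 00 1f ⇒ word 0x1f00 (little)
  op=0x1f00>>10=0x7 ⇒ shl (RR)
  rd: (w>>8)&0x3=0x3 → R3
  rs: (w>>6)&0x3=0x0 → R0

movi R1, $250; shl R3, R0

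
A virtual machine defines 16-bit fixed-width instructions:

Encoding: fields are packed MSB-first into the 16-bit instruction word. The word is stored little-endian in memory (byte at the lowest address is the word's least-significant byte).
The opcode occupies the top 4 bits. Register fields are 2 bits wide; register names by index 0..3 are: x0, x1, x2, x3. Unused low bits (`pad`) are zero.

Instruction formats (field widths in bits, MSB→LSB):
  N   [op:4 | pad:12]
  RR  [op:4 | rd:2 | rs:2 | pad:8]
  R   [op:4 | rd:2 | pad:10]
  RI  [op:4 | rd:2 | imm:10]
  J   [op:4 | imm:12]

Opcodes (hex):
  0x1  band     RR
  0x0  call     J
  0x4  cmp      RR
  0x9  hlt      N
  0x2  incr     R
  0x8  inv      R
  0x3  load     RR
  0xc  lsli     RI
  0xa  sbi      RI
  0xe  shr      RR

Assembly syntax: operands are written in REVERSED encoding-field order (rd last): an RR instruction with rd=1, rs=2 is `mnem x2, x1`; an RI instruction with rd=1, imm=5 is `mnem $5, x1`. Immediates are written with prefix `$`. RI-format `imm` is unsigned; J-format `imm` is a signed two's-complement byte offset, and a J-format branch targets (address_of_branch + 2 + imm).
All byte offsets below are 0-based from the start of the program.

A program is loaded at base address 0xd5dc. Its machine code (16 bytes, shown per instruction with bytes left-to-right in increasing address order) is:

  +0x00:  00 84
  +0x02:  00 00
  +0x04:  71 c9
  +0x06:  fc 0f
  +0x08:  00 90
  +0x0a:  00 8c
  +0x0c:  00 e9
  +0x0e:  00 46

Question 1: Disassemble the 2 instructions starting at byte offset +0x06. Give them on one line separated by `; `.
call $-4; hlt

+0x06: fc 0f ⇒ word 0x0ffc (little)
  opcode bits[15:12]=0x0: call/J
  imm: (w>>0)&0xfff=0xffc (s12→-4) → $-4
+0x08: 00 90 ⇒ word 0x9000 (little)
  opcode bits[15:12]=0x9: hlt/N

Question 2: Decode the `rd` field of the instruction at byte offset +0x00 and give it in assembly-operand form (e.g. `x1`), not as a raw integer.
x1

off 0x00: read 00 84 as little → 0x8400
  opcode bits[15:12]=0x8: inv/R
  rd: (w>>10)&0x3=0x1 → x1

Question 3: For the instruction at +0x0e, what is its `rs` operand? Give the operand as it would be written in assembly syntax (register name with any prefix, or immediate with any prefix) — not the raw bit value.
@+0e  little-endian(00 46) = 0x4600
  opcode bits[15:12]=0x4: cmp/RR
  rd@[11:10]=0x1 ⇒ x1
  rs@[9:8]=0x2 ⇒ x2

x2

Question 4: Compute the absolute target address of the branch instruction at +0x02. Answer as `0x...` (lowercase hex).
+0x02: 00 00 ⇒ word 0x0000 (little)
  opcode bits[15:12]=0x0: call/J
  [11:0] imm=0 = $0
  target = base 0xd5dc + off 0x02 + 2 + imm 0 = 0xd5e0

0xd5e0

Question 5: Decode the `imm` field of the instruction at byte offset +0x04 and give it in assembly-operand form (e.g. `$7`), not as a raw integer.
$369

off 0x04: read 71 c9 as little → 0xc971
  op=0xc971>>12=0xc ⇒ lsli (RI)
  rd@[11:10]=0x2 ⇒ x2
  imm@[9:0]=0x171 ⇒ $369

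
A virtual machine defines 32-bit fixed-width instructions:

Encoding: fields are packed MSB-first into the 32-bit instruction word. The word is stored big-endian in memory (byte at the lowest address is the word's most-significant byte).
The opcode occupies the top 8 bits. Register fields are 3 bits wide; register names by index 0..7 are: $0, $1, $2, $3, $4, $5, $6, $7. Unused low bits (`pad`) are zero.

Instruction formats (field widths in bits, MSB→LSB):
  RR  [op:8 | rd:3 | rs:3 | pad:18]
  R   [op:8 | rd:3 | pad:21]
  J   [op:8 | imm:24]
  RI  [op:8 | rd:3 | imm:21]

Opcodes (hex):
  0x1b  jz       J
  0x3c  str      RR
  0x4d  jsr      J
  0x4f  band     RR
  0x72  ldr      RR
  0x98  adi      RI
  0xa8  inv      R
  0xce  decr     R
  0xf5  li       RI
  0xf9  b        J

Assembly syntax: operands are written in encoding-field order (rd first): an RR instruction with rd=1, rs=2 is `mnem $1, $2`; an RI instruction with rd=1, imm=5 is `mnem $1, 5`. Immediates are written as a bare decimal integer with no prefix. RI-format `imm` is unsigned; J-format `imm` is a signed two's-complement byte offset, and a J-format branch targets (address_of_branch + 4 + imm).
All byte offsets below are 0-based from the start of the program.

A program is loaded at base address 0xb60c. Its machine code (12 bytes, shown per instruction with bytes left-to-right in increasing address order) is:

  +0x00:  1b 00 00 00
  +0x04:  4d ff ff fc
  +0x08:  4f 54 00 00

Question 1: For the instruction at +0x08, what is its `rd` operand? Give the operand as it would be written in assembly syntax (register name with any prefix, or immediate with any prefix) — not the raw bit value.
$2

off 0x08: read 4f 54 00 00 as big → 0x4f540000
  top 8b → 0x4f → band [RR]
  rd: (w>>21)&0x7=0x2 → $2
  rs: (w>>18)&0x7=0x5 → $5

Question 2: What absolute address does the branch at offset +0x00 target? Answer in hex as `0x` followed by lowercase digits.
0xb610

@+00  big-endian(1b 00 00 00) = 0x1b000000
  op=0x1b000000>>24=0x1b ⇒ jz (J)
  imm@[23:0]=0x0 ⇒ 0
  target = base 0xb60c + off 0x00 + 4 + imm 0 = 0xb610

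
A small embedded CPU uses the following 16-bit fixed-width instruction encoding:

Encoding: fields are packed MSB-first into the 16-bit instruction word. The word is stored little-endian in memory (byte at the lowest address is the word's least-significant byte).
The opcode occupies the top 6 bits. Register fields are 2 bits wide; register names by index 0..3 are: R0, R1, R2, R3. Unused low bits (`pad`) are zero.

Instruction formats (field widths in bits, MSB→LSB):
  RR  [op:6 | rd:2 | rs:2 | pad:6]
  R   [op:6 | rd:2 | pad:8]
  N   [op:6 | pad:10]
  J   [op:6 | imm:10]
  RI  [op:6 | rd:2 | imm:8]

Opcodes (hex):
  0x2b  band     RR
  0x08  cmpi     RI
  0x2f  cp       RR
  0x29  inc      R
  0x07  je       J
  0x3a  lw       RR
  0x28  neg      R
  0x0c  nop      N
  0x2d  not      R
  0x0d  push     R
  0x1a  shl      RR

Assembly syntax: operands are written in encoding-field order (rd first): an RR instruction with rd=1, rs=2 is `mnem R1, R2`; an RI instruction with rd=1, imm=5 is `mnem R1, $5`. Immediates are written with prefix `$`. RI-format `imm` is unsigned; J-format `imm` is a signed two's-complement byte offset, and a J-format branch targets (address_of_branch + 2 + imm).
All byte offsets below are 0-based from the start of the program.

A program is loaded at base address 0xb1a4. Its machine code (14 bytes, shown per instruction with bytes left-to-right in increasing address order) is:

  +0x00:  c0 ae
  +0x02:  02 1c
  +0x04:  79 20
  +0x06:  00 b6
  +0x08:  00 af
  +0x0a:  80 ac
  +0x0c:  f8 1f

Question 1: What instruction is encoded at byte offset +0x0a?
off 0x0a: read 80 ac as little → 0xac80
  op=0xac80>>10=0x2b ⇒ band (RR)
  [9:8] rd=0 = R0
  [7:6] rs=2 = R2

band R0, R2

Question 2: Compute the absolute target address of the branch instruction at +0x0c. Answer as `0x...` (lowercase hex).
0xb1aa

[0c] f8 1f → 0x1ff8
  top 6b → 0x7 → je [J]
  imm@[9:0]=0x3f8 (s10→-8) ⇒ $-8
  target = base 0xb1a4 + off 0x0c + 2 + imm -8 = 0xb1aa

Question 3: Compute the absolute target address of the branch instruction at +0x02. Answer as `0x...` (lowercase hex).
[02] 02 1c → 0x1c02
  opcode bits[15:10]=0x7: je/J
  imm: (w>>0)&0x3ff=0x2 → $2
  target = base 0xb1a4 + off 0x02 + 2 + imm 2 = 0xb1aa

0xb1aa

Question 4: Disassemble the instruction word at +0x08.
band R3, R0

off 0x08: read 00 af as little → 0xaf00
  top 6b → 0x2b → band [RR]
  rd@[9:8]=0x3 ⇒ R3
  rs@[7:6]=0x0 ⇒ R0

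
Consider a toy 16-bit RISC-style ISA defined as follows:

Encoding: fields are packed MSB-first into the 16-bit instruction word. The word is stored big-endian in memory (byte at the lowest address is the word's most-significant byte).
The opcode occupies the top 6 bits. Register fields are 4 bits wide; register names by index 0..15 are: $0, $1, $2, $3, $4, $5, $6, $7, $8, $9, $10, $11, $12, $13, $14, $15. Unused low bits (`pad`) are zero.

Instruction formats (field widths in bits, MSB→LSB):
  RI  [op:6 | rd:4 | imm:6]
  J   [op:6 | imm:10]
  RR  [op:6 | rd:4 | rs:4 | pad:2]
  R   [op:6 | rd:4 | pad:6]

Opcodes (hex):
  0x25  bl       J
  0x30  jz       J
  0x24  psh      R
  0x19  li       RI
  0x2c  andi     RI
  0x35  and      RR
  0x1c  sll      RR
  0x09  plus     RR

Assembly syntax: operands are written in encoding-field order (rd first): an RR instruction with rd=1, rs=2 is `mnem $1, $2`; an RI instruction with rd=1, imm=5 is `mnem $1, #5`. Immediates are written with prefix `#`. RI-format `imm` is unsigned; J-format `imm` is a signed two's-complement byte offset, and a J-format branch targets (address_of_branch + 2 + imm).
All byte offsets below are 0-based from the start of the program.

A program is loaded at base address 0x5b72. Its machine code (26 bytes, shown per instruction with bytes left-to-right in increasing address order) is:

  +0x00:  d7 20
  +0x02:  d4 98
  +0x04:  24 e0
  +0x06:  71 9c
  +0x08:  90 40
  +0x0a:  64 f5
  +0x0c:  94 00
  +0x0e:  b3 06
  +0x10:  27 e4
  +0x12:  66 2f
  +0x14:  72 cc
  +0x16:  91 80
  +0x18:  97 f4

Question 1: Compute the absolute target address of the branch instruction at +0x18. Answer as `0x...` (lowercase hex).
0x5b80

[18] 97 f4 → 0x97f4
  top 6b → 0x25 → bl [J]
  imm: (w>>0)&0x3ff=0x3f4 (s10→-12) → #-12
  target = base 0x5b72 + off 0x18 + 2 + imm -12 = 0x5b80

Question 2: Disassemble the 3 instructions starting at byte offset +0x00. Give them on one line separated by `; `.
+0x00: d7 20 ⇒ word 0xd720 (big)
  opcode bits[15:10]=0x35: and/RR
  rd: (w>>6)&0xf=0xc → $12
  rs: (w>>2)&0xf=0x8 → $8
+0x02: d4 98 ⇒ word 0xd498 (big)
  opcode bits[15:10]=0x35: and/RR
  rd: (w>>6)&0xf=0x2 → $2
  rs: (w>>2)&0xf=0x6 → $6
+0x04: 24 e0 ⇒ word 0x24e0 (big)
  opcode bits[15:10]=0x9: plus/RR
  rd: (w>>6)&0xf=0x3 → $3
  rs: (w>>2)&0xf=0x8 → $8

and $12, $8; and $2, $6; plus $3, $8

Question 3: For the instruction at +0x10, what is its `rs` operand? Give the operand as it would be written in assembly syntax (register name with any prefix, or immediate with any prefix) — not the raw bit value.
$9

+0x10: 27 e4 ⇒ word 0x27e4 (big)
  top 6b → 0x9 → plus [RR]
  rd: (w>>6)&0xf=0xf → $15
  rs: (w>>2)&0xf=0x9 → $9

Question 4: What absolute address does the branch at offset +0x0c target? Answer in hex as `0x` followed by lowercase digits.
off 0x0c: read 94 00 as big → 0x9400
  opcode bits[15:10]=0x25: bl/J
  imm: (w>>0)&0x3ff=0x0 → #0
  target = base 0x5b72 + off 0x0c + 2 + imm 0 = 0x5b80

0x5b80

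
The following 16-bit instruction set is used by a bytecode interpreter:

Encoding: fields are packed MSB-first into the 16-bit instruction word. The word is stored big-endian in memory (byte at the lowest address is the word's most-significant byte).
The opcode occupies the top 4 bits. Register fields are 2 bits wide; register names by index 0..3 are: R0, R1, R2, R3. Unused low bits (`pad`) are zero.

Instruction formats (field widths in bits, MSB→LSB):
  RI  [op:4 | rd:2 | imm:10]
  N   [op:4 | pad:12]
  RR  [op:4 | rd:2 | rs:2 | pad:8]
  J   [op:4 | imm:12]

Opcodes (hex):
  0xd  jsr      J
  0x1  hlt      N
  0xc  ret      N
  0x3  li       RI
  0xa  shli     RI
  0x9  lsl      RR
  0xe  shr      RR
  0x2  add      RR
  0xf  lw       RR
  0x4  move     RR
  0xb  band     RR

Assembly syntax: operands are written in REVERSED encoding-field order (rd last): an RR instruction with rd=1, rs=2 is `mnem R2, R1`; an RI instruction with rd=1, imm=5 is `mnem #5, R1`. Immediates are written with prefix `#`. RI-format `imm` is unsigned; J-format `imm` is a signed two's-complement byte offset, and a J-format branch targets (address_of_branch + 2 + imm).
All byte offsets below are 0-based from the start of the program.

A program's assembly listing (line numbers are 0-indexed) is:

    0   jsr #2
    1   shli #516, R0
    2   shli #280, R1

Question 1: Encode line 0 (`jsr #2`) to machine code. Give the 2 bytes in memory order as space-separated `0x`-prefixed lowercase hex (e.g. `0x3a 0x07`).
0xd0 0x02

line 0 (jsr): pack op=0xd:4|imm=2:12 = 0xd002; big→ d0 02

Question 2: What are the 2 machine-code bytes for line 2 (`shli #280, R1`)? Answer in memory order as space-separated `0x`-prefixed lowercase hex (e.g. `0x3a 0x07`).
0xa5 0x18

L2: shli op=0xa:4|rd=1:2|imm=280:10 ⇒ 0xa518 ⇒ big a5 18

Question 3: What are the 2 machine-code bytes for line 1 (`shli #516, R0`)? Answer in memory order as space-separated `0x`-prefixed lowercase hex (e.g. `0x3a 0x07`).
L1: shli op=0xa:4|rd=0:2|imm=516:10 ⇒ 0xa204 ⇒ big a2 04

0xa2 0x04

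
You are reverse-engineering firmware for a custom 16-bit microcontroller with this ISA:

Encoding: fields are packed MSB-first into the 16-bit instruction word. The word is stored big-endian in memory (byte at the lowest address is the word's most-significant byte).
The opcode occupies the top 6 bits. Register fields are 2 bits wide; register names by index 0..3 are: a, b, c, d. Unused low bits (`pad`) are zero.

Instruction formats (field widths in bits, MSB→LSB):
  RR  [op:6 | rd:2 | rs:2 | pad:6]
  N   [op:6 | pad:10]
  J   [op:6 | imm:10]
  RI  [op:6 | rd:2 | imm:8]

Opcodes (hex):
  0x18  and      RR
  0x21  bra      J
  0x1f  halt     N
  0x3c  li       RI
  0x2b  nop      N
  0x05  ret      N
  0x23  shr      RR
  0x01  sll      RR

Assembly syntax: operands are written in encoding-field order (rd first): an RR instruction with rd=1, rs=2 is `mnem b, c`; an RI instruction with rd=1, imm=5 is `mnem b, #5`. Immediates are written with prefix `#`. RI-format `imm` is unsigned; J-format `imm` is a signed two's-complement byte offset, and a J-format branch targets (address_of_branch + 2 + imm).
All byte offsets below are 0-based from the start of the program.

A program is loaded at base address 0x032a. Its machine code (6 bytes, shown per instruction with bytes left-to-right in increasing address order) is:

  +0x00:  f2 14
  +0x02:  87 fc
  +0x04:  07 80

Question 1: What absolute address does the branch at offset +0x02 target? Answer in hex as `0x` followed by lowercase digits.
+0x02: 87 fc ⇒ word 0x87fc (big)
  op=0x87fc>>10=0x21 ⇒ bra (J)
  [9:0] imm=1020 (s10→-4) = #-4
  target = base 0x032a + off 0x02 + 2 + imm -4 = 0x032a

0x032a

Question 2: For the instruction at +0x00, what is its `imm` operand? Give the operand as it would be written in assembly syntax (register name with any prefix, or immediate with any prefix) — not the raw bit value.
#20

@+00  big-endian(f2 14) = 0xf214
  top 6b → 0x3c → li [RI]
  [9:8] rd=2 = c
  [7:0] imm=20 = #20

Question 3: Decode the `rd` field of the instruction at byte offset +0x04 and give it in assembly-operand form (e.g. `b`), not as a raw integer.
d

[04] 07 80 → 0x0780
  opcode bits[15:10]=0x1: sll/RR
  [9:8] rd=3 = d
  [7:6] rs=2 = c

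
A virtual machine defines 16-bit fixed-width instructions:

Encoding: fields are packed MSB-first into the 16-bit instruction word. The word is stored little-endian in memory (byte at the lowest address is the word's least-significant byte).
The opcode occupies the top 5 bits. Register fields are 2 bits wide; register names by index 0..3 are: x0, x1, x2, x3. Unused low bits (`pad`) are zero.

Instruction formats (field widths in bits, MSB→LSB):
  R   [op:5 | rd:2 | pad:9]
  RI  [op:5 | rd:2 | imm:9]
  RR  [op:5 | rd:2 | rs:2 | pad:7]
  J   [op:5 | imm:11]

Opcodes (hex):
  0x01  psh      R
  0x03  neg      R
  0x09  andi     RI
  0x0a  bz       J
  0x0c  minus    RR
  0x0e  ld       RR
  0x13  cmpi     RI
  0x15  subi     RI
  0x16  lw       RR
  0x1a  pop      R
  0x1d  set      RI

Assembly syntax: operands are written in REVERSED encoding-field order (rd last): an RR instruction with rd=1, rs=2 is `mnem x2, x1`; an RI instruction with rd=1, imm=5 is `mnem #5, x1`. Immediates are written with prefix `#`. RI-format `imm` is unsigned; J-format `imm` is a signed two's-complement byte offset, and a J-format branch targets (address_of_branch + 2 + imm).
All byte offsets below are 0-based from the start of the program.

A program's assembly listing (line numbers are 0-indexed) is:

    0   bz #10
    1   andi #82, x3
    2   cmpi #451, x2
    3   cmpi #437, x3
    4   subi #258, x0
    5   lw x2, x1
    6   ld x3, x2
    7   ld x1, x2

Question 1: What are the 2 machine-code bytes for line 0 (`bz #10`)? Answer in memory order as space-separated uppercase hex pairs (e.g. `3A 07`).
line 0 (bz): pack op=0xa:5|imm=10:11 = 0x500a; little→ 0a 50

0A 50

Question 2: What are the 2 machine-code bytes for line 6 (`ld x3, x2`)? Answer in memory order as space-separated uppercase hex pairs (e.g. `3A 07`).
L6: ld op=0xe:5|rd=2:2|rs=3:2|pad=0:7 ⇒ 0x7580 ⇒ little 80 75

80 75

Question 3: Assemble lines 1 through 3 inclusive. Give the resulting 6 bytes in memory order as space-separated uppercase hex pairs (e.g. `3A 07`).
line 1 (andi): pack op=0x9:5|rd=3:2|imm=82:9 = 0x4e52; little→ 52 4e
line 2 (cmpi): pack op=0x13:5|rd=2:2|imm=451:9 = 0x9dc3; little→ c3 9d
line 3 (cmpi): pack op=0x13:5|rd=3:2|imm=437:9 = 0x9fb5; little→ b5 9f

52 4E C3 9D B5 9F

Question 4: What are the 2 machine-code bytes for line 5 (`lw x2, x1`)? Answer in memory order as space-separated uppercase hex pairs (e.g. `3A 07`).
5. lw fields op=0x16:5|rd=1:2|rs=2:2|pad=0:7 → word b300h → 00 b3

00 B3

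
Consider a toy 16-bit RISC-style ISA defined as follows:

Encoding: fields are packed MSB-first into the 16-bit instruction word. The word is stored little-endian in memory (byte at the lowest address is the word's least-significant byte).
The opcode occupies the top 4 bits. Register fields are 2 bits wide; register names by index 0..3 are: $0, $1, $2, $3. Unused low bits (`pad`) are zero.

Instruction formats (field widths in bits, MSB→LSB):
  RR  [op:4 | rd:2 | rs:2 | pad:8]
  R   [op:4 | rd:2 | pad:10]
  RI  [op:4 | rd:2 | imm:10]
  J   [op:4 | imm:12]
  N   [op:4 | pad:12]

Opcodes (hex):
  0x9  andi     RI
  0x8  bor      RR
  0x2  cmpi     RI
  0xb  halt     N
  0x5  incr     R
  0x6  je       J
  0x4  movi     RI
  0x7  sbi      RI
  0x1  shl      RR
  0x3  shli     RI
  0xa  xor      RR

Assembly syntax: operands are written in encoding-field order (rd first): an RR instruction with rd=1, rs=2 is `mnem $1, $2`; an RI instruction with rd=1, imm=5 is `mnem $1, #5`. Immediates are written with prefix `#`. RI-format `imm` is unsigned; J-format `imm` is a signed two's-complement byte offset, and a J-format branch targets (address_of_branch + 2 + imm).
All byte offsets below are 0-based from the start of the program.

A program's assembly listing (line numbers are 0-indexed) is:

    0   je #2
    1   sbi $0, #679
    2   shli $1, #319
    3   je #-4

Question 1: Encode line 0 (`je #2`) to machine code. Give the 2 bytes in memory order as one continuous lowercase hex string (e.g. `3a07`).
L0: je op=0x6:4|imm=2:12 ⇒ 0x6002 ⇒ little 02 60

0260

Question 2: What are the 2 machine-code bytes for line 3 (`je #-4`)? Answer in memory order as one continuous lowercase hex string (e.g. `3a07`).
fc6f

3. je fields op=0x6:4|imm=-4:12 → word 6ffch → fc 6f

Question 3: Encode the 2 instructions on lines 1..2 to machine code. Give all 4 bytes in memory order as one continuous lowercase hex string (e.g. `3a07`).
L1: sbi op=0x7:4|rd=0:2|imm=679:10 ⇒ 0x72a7 ⇒ little a7 72
L2: shli op=0x3:4|rd=1:2|imm=319:10 ⇒ 0x353f ⇒ little 3f 35

a7723f35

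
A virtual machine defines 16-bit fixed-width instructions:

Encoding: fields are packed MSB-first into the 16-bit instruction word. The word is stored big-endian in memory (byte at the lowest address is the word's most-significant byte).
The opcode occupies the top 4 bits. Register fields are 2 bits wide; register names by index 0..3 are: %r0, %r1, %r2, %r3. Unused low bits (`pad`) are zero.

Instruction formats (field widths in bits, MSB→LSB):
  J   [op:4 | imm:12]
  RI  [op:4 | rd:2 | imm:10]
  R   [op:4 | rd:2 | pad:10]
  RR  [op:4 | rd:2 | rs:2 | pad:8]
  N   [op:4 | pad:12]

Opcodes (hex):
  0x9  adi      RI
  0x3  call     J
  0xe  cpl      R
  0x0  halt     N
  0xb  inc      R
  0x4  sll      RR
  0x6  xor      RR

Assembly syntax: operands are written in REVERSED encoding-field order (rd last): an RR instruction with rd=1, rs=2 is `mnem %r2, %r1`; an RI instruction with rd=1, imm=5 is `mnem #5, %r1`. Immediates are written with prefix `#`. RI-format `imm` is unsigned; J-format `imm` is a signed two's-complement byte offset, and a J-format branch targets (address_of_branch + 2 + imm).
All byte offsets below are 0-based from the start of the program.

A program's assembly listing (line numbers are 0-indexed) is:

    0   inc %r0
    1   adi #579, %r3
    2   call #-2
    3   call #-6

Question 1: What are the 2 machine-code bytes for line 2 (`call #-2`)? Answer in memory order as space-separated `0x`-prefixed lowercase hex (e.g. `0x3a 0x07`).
line 2 (call): pack op=0x3:4|imm=-2:12 = 0x3ffe; big→ 3f fe

0x3f 0xfe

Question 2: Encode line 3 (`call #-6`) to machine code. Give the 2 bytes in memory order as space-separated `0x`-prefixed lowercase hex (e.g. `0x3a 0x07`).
L3: call op=0x3:4|imm=-6:12 ⇒ 0x3ffa ⇒ big 3f fa

0x3f 0xfa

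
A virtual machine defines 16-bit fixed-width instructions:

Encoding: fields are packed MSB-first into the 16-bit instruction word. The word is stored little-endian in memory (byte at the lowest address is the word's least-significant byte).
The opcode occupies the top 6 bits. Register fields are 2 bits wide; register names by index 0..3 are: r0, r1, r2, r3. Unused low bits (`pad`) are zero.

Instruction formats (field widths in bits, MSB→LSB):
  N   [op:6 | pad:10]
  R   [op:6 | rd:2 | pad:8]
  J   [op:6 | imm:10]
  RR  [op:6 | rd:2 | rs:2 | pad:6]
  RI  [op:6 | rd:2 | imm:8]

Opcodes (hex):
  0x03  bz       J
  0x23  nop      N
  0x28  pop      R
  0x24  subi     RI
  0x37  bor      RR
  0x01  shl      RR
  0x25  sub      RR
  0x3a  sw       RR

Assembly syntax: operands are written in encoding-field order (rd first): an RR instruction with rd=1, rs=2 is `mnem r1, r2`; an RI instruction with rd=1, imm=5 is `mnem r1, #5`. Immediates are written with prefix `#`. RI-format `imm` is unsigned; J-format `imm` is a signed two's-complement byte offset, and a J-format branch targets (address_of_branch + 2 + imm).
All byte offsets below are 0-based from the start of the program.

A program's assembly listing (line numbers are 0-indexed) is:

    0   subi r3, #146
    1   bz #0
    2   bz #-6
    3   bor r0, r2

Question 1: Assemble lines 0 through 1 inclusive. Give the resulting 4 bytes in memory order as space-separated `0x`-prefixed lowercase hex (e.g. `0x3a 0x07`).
L0: subi op=0x24:6|rd=3:2|imm=146:8 ⇒ 0x9392 ⇒ little 92 93
L1: bz op=0x3:6|imm=0:10 ⇒ 0x0c00 ⇒ little 00 0c

0x92 0x93 0x00 0x0c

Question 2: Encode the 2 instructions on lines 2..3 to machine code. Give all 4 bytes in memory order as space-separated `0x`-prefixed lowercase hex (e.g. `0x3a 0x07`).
2. bz fields op=0x3:6|imm=-6:10 → word 0ffah → fa 0f
3. bor fields op=0x37:6|rd=0:2|rs=2:2|pad=0:6 → word dc80h → 80 dc

0xfa 0x0f 0x80 0xdc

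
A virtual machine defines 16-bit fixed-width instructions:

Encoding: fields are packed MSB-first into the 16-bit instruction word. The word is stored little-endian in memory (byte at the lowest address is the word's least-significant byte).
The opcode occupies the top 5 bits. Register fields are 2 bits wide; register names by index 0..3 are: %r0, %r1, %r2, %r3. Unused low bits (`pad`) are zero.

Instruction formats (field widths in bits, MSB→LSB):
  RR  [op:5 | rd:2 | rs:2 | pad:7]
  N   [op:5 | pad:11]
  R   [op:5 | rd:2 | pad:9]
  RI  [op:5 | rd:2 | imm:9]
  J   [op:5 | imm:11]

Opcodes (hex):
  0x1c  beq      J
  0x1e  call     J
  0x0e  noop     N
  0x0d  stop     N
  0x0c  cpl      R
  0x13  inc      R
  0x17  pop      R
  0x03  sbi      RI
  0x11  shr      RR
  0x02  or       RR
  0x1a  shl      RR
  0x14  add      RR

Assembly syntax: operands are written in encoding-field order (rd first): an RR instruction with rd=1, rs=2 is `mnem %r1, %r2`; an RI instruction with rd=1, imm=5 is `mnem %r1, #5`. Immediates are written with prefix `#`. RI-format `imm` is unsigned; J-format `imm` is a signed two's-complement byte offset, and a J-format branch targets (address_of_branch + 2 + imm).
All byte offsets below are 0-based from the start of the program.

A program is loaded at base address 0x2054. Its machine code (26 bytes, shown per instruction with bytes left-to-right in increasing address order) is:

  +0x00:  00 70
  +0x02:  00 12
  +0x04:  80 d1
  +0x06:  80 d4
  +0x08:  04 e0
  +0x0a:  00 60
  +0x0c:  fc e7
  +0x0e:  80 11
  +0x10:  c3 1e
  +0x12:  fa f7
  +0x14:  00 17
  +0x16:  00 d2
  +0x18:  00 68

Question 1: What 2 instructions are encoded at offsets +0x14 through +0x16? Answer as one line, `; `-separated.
or %r3, %r2; shl %r1, %r0

@+14  little-endian(00 17) = 0x1700
  opcode bits[15:11]=0x2: or/RR
  rd: (w>>9)&0x3=0x3 → %r3
  rs: (w>>7)&0x3=0x2 → %r2
@+16  little-endian(00 d2) = 0xd200
  opcode bits[15:11]=0x1a: shl/RR
  rd: (w>>9)&0x3=0x1 → %r1
  rs: (w>>7)&0x3=0x0 → %r0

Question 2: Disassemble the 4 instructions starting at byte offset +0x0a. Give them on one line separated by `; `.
@+0a  little-endian(00 60) = 0x6000
  op=0x6000>>11=0xc ⇒ cpl (R)
  [10:9] rd=0 = %r0
@+0c  little-endian(fc e7) = 0xe7fc
  op=0xe7fc>>11=0x1c ⇒ beq (J)
  [10:0] imm=2044 (s11→-4) = #-4
@+0e  little-endian(80 11) = 0x1180
  op=0x1180>>11=0x2 ⇒ or (RR)
  [10:9] rd=0 = %r0
  [8:7] rs=3 = %r3
@+10  little-endian(c3 1e) = 0x1ec3
  op=0x1ec3>>11=0x3 ⇒ sbi (RI)
  [10:9] rd=3 = %r3
  [8:0] imm=195 = #195

cpl %r0; beq #-4; or %r0, %r3; sbi %r3, #195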